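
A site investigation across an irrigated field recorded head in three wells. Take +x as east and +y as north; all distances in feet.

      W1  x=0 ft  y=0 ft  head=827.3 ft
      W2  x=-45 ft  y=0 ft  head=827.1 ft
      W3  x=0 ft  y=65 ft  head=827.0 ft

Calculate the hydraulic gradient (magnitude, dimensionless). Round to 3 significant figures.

∂h/∂x = (827.1 − 827.3) / (-45 − 0) = +0.004444
∂h/∂y = (827.0 − 827.3) / (65 − 0) = -0.004615
|∇h| = √(0.004444² + -0.004615²) = 0.006407

0.00641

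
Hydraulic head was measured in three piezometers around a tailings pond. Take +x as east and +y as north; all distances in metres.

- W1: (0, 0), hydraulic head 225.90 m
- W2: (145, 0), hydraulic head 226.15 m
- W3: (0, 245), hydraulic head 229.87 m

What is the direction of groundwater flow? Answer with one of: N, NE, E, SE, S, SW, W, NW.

∂h/∂x = (226.15 − 225.90) / (145 − 0) = +0.001724
∂h/∂y = (229.87 − 225.90) / (245 − 0) = +0.01620
Flow = −∇h = (-0.001724 east, -0.01620 north), which points south.

S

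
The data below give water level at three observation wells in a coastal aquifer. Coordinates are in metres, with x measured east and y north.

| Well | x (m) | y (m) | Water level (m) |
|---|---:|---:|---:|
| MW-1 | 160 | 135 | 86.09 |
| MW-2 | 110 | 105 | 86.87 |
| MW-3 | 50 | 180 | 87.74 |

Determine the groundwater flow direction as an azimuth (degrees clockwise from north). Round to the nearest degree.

With h = a·x + b·y + c and MW-1 as origin, the differences give:
  (-50)·a + (-30)·b = +0.78
  (-110)·a + 45·b = +1.65
Eliminate b (×45 and ×(-30), subtract): -5550·a = 84.600 → a = ∂h/∂x = -0.01524
Back-substitute: b = ∂h/∂y = -0.0005946.
Flow direction (−∇h) has components (+0.01524 E, +0.0005946 N).
Azimuth = atan2(E, N) = atan2(+0.01524, +0.0005946) = 87.8° ≈ 088°.

088°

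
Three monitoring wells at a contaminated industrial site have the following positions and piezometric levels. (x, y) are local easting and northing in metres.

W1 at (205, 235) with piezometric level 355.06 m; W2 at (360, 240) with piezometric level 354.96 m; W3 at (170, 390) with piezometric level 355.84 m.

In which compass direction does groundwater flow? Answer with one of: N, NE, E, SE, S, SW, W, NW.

S

Taking W1 as reference: W2−W1 = (155, 5, -0.10); W3−W1 = (-35, 155, +0.78).
Determinant of the coordinate differences = 155·155 − (-35)·5 = 24200.
∂h/∂x = [(-0.10)·155 − (+0.78)·5] / 24200 = -0.0008017
∂h/∂y = [155·(+0.78) − (-35)·(-0.10)] / 24200 = +0.004851
Flow = −∇h = (+0.0008017 east, -0.004851 north), which points south.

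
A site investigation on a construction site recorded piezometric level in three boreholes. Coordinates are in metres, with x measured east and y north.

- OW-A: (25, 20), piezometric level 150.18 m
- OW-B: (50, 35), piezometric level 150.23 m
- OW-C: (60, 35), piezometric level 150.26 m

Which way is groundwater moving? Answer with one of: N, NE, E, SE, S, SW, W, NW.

NW

Taking OW-A as reference: OW-B−OW-A = (25, 15, +0.05); OW-C−OW-A = (35, 15, +0.08).
Determinant of the coordinate differences = 25·15 − 35·15 = -150.
∂h/∂x = [(+0.05)·15 − (+0.08)·15] / -150 = +0.003000
∂h/∂y = [25·(+0.08) − 35·(+0.05)] / -150 = -0.001667
Flow = −∇h = (-0.003000 east, +0.001667 north), which points northwest.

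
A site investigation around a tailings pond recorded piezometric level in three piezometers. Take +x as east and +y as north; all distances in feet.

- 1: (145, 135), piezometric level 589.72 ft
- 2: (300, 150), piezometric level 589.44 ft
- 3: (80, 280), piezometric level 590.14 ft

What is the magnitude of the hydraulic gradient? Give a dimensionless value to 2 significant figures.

Taking 1 as reference: 2−1 = (155, 15, -0.28); 3−1 = (-65, 145, +0.42).
Determinant of the coordinate differences = 155·145 − (-65)·15 = 23450.
∂h/∂x = [(-0.28)·145 − (+0.42)·15] / 23450 = -0.002000
∂h/∂y = [155·(+0.42) − (-65)·(-0.28)] / 23450 = +0.002000
|∇h| = √(-0.002000² + 0.002000²) = 0.002828

0.0028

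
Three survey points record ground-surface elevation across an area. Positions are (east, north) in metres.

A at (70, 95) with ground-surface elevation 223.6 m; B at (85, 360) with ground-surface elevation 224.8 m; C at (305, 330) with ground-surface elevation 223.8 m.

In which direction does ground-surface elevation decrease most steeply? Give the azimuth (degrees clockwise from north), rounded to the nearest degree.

Taking A as reference: B−A = (15, 265, +1.2); C−A = (235, 235, +0.2).
Determinant of the coordinate differences = 15·235 − 235·265 = -58750.
∂z/∂x = [(+1.2)·235 − (+0.2)·265] / -58750 = -0.003898
∂z/∂y = [15·(+0.2) − 235·(+1.2)] / -58750 = +0.004749
Steepest decrease is along −∇f: components (+0.003898 E, -0.004749 N).
Azimuth = atan2(+0.003898, -0.004749) = 140.6° ≈ 141°.

141°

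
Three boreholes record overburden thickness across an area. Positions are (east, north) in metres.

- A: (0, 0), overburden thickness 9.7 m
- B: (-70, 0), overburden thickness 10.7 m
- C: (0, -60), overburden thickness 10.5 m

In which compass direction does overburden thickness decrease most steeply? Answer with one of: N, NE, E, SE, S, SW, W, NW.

∂d/∂x = (10.7 − 9.7) / (-70 − 0) = -0.01429
∂d/∂y = (10.5 − 9.7) / (-60 − 0) = -0.01333
Steepest decrease is along −∇f = (+0.01429 E, +0.01333 N) → northeast.

NE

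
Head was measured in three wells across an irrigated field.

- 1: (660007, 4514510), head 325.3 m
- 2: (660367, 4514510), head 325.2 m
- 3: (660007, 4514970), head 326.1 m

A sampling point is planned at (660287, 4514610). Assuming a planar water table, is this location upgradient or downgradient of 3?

downgradient

∂h/∂x = (325.2 − 325.3) / (660367 − 660007) = -0.0002778
∂h/∂y = (326.1 − 325.3) / (4514970 − 4514510) = +0.001739
Head at (660287, 4514610) = 325.3 + (-0.0002778)·(280) + (+0.001739)·(100) = 325.40 m.
That is lower than the 326.1 m at 3, so the point is downgradient.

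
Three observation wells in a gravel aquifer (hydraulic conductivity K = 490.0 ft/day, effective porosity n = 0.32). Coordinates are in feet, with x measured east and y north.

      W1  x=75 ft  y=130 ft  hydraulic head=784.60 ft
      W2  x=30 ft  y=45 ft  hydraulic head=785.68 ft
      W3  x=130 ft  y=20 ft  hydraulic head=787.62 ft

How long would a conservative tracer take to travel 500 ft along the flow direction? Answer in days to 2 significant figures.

With h = a·x + b·y + c and W1 as origin, the differences give:
  (-45)·a + (-85)·b = +1.08
  55·a + (-110)·b = +3.02
Eliminate b (×(-110) and ×(-85), subtract): 9625·a = 137.900 → a = ∂h/∂x = +0.01433
Back-substitute: b = ∂h/∂y = -0.02029.
|∇h| = √(0.01433² + -0.02029²) = 0.02484
Seepage velocity v = K·i/n = 490.0 × 0.02484 / 0.32 = 38.04 ft/day.
t = 500 / 38.04 = 13.14 days.

13 days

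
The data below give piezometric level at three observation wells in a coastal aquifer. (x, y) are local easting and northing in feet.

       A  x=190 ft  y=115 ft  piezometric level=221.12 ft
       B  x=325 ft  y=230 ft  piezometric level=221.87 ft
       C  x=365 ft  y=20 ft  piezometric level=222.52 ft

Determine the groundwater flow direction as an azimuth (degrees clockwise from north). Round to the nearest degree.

Differences from A: to B (Δx, Δy, Δh) = (135, 115, +0.75); to C = (175, -95, +1.40).
Solve a·Δx + b·Δy = Δh: det = 135·(-95) − 175·115 = -32950.
∂h/∂x = [(+0.75)·(-95) − (+1.40)·115] / -32950 = +0.007049
∂h/∂y = [135·(+1.40) − 175·(+0.75)] / -32950 = -0.001753
Flow direction (−∇h) has components (-0.007049 E, +0.001753 N).
Azimuth = atan2(E, N) = atan2(-0.007049, +0.001753) = 284.0° ≈ 284°.

284°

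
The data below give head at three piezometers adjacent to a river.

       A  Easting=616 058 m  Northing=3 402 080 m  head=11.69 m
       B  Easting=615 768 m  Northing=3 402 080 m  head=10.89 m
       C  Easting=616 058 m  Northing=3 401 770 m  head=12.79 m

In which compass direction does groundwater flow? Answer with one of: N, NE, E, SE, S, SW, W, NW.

∂h/∂x = (10.89 − 11.69) / (615768 − 616058) = +0.002759
∂h/∂y = (12.79 − 11.69) / (3401770 − 3402080) = -0.003548
Flow = −∇h = (-0.002759 east, +0.003548 north), which points northwest.

NW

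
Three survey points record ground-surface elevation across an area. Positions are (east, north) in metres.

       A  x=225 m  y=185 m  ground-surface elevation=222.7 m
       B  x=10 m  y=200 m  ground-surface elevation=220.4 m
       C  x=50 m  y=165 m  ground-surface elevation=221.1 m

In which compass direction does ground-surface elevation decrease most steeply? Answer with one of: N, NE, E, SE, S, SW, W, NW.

Taking A as reference: B−A = (-215, 15, -2.3); C−A = (-175, -20, -1.6).
Determinant of the coordinate differences = (-215)·(-20) − (-175)·15 = 6925.
∂z/∂x = [(-2.3)·(-20) − (-1.6)·15] / 6925 = +0.01011
∂z/∂y = [(-215)·(-1.6) − (-175)·(-2.3)] / 6925 = -0.008448
Steepest decrease is along −∇f = (-0.01011 E, +0.008448 N) → northwest.

NW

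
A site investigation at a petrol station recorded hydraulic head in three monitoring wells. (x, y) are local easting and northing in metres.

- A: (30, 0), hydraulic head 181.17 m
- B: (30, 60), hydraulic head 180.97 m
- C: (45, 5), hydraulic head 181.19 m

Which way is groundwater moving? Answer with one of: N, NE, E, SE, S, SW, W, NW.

With h = a·x + b·y + c and A as origin, the differences give:
  0·a + 60·b = -0.20
  15·a + 5·b = +0.02
Eliminate b (×5 and ×60, subtract): -900·a = -2.200 → a = ∂h/∂x = +0.002444
Back-substitute: b = ∂h/∂y = -0.003333.
Flow = −∇h = (-0.002444 east, +0.003333 north), which points northwest.

NW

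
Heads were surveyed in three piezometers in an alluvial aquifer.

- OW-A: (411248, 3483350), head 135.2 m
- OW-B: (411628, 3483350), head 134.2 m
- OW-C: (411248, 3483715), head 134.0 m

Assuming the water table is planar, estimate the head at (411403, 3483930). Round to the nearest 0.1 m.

132.9 m

∂h/∂x = (134.2 − 135.2) / (411628 − 411248) = -0.002632
∂h/∂y = (134.0 − 135.2) / (3483715 − 3483350) = -0.003288
h(411403, 3483930) = 135.2 + (-0.002632)·(155) + (-0.003288)·(580) = 135.2 -0.408 -1.907 = 132.885 m.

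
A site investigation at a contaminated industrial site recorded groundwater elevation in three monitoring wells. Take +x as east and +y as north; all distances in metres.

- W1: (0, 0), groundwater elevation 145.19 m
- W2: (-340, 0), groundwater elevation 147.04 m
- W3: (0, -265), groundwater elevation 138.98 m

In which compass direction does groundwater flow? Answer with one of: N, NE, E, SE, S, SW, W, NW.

∂h/∂x = (147.04 − 145.19) / (-340 − 0) = -0.005441
∂h/∂y = (138.98 − 145.19) / (-265 − 0) = +0.02343
Flow = −∇h = (+0.005441 east, -0.02343 north), which points south.

S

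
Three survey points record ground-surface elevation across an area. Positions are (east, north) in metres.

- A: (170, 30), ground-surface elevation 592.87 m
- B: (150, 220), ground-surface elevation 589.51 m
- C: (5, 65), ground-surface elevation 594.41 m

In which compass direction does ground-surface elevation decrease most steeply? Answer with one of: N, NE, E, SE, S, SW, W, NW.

Three-point gradient (reference A): Δ to B = (-20, 190, -3.36), Δ to C = (-165, 35, +1.54).
∂z/∂x = -0.01338, ∂z/∂y = -0.01909 (det = 30650).
Steepest decrease is along −∇f = (+0.01338 E, +0.01909 N) → northeast.

NE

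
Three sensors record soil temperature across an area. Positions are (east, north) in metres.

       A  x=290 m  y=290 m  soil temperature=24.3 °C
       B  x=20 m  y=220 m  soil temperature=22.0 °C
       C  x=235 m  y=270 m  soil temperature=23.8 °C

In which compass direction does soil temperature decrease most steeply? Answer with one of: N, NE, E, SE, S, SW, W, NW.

SW

Three-point gradient (reference A): Δ to B = (-270, -70, -2.3), Δ to C = (-55, -20, -0.5).
∂T/∂x = +0.007097, ∂T/∂y = +0.005484 (det = 1550).
Steepest decrease is along −∇f = (-0.007097 E, -0.005484 N) → southwest.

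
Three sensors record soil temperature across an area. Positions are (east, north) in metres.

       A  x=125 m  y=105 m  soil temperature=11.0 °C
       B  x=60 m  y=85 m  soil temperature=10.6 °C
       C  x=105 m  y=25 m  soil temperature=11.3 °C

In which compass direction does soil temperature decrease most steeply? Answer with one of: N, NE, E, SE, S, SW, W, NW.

NW

Taking A as reference: B−A = (-65, -20, -0.4); C−A = (-20, -80, +0.3).
Solve a·Δx + b·Δy = ΔT: det = (-65)·(-80) − (-20)·(-20) = 4800.
∂T/∂x = [(-0.4)·(-80) − (+0.3)·(-20)] / 4800 = +0.007917
∂T/∂y = [(-65)·(+0.3) − (-20)·(-0.4)] / 4800 = -0.005729
Steepest decrease is along −∇f = (-0.007917 E, +0.005729 N) → northwest.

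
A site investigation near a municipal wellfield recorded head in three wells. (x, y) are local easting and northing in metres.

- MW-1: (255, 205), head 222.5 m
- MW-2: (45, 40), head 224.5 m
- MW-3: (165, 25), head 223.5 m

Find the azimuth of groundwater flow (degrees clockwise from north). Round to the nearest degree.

081°

Three-point gradient (reference MW-1): Δ to MW-2 = (-210, -165, +2.0), Δ to MW-3 = (-90, -180, +1.0).
∂h/∂x = -0.008497, ∂h/∂y = -0.001307 (det = 22950).
Flow direction (−∇h) has components (+0.008497 E, +0.001307 N).
Azimuth = atan2(E, N) = atan2(+0.008497, +0.001307) = 81.3° ≈ 081°.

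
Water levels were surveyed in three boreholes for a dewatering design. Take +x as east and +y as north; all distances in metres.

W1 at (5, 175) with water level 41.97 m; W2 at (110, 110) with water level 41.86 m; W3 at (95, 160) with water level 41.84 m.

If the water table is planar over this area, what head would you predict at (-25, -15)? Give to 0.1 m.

42.2 m

Taking W1 as reference: W2−W1 = (105, -65, -0.11); W3−W1 = (90, -15, -0.13).
Determinant of the coordinate differences = 105·(-15) − 90·(-65) = 4275.
∂h/∂x = [(-0.11)·(-15) − (-0.13)·(-65)] / 4275 = -0.001591
∂h/∂y = [105·(-0.13) − 90·(-0.11)] / 4275 = -0.0008772
h(-25, -15) = 41.97 + (-0.001591)·(-30) + (-0.0008772)·(-190) = 41.97 +0.048 +0.167 = 42.184 m.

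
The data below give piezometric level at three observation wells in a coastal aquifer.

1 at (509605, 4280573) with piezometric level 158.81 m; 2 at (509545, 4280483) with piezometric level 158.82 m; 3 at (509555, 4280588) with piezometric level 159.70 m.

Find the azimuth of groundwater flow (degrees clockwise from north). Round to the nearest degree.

123°

Differences from 1: to 2 (Δx, Δy, Δh) = (-60, -90, +0.01); to 3 = (-50, 15, +0.89).
Determinant of the coordinate differences = (-60)·15 − (-50)·(-90) = -5400.
∂h/∂x = [(+0.01)·15 − (+0.89)·(-90)] / -5400 = -0.01486
∂h/∂y = [(-60)·(+0.89) − (-50)·(+0.01)] / -5400 = +0.009796
Flow direction (−∇h) has components (+0.01486 E, -0.009796 N).
Azimuth = atan2(E, N) = atan2(+0.01486, -0.009796) = 123.4° ≈ 123°.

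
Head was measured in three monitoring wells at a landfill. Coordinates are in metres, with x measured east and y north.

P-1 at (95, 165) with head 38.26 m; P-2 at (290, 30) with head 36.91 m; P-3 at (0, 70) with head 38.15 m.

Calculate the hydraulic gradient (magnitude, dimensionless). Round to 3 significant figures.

0.00599

With h = a·x + b·y + c and P-1 as origin, the differences give:
  195·a + (-135)·b = -1.35
  (-95)·a + (-95)·b = -0.11
Eliminate b (×(-95) and ×(-135), subtract): -31350·a = 113.400 → a = ∂h/∂x = -0.003617
Back-substitute: b = ∂h/∂y = +0.004775.
|∇h| = √(-0.003617² + 0.004775²) = 0.00599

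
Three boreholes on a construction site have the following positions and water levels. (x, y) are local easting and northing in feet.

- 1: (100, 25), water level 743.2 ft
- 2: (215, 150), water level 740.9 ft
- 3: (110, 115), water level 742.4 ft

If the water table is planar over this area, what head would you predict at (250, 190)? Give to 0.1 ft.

With h = a·x + b·y + c and 1 as origin, the differences give:
  115·a + 125·b = -2.3
  10·a + 90·b = -0.8
Eliminate b (×90 and ×125, subtract): 9100·a = -107.00 → a = ∂h/∂x = -0.01176
Back-substitute: b = ∂h/∂y = -0.007582.
h(250, 190) = 743.2 + (-0.01176)·(150) + (-0.007582)·(165) = 743.2 -1.764 -1.251 = 740.185 ft.

740.2 ft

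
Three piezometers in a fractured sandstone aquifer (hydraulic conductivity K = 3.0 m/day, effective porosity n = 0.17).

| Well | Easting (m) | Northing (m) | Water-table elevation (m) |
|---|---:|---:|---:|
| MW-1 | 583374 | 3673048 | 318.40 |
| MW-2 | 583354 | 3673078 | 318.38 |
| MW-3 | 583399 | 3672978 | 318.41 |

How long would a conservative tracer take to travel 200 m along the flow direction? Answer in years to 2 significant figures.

18 years

With h = a·x + b·y + c and MW-1 as origin, the differences give:
  (-20)·a + 30·b = -0.02
  25·a + (-70)·b = +0.01
Eliminate b (×(-70) and ×30, subtract): 650·a = 1.100 → a = ∂h/∂x = +0.001692
Back-substitute: b = ∂h/∂y = +0.0004615.
|∇h| = √(0.001692² + 0.0004615²) = 0.001754
Seepage velocity v = K·i/n = 3.0 × 0.001754 / 0.17 = 0.03095 m/day.
t = 200 / 0.03095 = 6462 days = 17.7 years.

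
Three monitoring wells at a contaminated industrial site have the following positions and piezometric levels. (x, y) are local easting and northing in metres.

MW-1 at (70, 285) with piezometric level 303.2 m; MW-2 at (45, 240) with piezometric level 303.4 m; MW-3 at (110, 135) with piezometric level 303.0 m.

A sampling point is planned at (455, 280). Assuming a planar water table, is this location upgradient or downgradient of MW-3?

downgradient

Three-point gradient (reference MW-1): Δ to MW-2 = (-25, -45, +0.2), Δ to MW-3 = (40, -150, -0.2).
∂h/∂x = -0.007027, ∂h/∂y = -0.0005405 (det = 5550).
Head at (455, 280) = 303.2 + (-0.007027)·(385) + (-0.0005405)·(-5) = 300.50 m.
That is lower than the 303.0 m at MW-3, so the point is downgradient.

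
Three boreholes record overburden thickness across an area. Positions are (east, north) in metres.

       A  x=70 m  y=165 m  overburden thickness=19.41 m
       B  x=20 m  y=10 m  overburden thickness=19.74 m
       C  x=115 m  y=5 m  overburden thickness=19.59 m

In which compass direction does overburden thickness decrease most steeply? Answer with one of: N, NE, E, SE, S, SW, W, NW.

NE

Taking A as reference: B−A = (-50, -155, +0.33); C−A = (45, -160, +0.18).
Determinant of the coordinate differences = (-50)·(-160) − 45·(-155) = 14975.
∂d/∂x = [(+0.33)·(-160) − (+0.18)·(-155)] / 14975 = -0.001663
∂d/∂y = [(-50)·(+0.18) − 45·(+0.33)] / 14975 = -0.001593
Steepest decrease is along −∇f = (+0.001663 E, +0.001593 N) → northeast.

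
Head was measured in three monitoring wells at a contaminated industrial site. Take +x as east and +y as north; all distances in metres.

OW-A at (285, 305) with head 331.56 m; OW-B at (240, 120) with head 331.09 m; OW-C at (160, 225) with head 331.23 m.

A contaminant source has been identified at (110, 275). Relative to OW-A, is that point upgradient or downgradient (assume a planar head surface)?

downgradient

Three-point gradient (reference OW-A): Δ to OW-B = (-45, -185, -0.47), Δ to OW-C = (-125, -80, -0.33).
∂h/∂x = +0.001201, ∂h/∂y = +0.002248 (det = -19525).
Head at (110, 275) = 331.56 + (+0.001201)·(-175) + (+0.002248)·(-30) = 331.28 m.
That is lower than the 331.56 m at OW-A, so the point is downgradient.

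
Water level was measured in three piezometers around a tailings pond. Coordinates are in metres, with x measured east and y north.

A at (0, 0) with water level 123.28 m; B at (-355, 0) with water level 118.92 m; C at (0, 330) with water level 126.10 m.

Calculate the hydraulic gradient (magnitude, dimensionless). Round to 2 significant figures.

0.015

∂h/∂x = (118.92 − 123.28) / (-355 − 0) = +0.01228
∂h/∂y = (126.10 − 123.28) / (330 − 0) = +0.008545
|∇h| = √(0.01228² + 0.008545²) = 0.01496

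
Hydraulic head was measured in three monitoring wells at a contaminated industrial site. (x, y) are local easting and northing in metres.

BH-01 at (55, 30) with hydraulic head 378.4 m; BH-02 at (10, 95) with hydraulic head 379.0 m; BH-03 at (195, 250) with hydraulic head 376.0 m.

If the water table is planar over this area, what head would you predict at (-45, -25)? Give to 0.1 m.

With h = a·x + b·y + c and BH-01 as origin, the differences give:
  (-45)·a + 65·b = +0.6
  140·a + 220·b = -2.4
Eliminate b (×220 and ×65, subtract): -19000·a = 288.00 → a = ∂h/∂x = -0.01516
Back-substitute: b = ∂h/∂y = -0.001263.
h(-45, -25) = 378.4 + (-0.01516)·(-100) + (-0.001263)·(-55) = 378.4 +1.516 +0.069 = 379.985 m.

380.0 m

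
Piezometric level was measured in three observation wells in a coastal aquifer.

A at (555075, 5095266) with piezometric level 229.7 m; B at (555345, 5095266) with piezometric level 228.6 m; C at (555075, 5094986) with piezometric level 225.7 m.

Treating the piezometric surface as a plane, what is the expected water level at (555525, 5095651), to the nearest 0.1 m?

∂h/∂x = (228.6 − 229.7) / (555345 − 555075) = -0.004074
∂h/∂y = (225.7 − 229.7) / (5094986 − 5095266) = +0.01429
h(555525, 5095651) = 229.7 + (-0.004074)·(450) + (+0.01429)·(385) = 229.7 -1.833 +5.500 = 233.367 m.

233.4 m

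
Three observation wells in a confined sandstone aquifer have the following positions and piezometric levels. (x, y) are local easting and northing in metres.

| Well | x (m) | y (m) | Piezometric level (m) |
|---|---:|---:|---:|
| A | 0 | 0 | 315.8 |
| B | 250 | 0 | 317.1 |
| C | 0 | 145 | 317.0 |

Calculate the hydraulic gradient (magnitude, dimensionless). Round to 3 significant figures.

0.00977

∂h/∂x = (317.1 − 315.8) / (250 − 0) = +0.005200
∂h/∂y = (317.0 − 315.8) / (145 − 0) = +0.008276
|∇h| = √(0.005200² + 0.008276²) = 0.009774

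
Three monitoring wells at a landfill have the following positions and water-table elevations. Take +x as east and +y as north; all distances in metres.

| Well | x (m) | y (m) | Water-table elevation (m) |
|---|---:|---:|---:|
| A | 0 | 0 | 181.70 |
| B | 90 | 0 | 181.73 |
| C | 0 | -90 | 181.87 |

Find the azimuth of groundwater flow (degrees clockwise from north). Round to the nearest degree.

∂h/∂x = (181.73 − 181.70) / (90 − 0) = +0.0003333
∂h/∂y = (181.87 − 181.70) / (-90 − 0) = -0.001889
Flow direction (−∇h) has components (-0.0003333 E, +0.001889 N).
Azimuth = atan2(E, N) = atan2(-0.0003333, +0.001889) = 350.0° ≈ 350°.

350°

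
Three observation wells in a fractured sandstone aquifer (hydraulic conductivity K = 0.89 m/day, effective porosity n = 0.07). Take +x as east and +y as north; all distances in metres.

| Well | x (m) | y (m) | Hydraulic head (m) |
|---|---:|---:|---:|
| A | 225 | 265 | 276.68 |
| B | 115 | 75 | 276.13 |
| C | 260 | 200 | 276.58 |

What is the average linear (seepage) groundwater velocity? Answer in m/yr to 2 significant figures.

With h = a·x + b·y + c and A as origin, the differences give:
  (-110)·a + (-190)·b = -0.55
  35·a + (-65)·b = -0.10
Eliminate b (×(-65) and ×(-190), subtract): 13800·a = 16.750 → a = ∂h/∂x = +0.001214
Back-substitute: b = ∂h/∂y = +0.002192.
|∇h| = √(0.001214² + 0.002192²) = 0.002506
Seepage velocity v = K·i/n = 0.89 × 0.002506 / 0.07 = 0.03186 m/day = 11.64 m/yr.

12 m/yr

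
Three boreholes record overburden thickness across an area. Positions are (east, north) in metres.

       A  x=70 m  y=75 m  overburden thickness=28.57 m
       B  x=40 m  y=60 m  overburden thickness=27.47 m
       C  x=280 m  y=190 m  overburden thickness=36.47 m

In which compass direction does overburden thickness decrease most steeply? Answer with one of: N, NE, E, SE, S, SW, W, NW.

SW

Differences from A: to B (Δx, Δy, Δh) = (-30, -15, -1.10); to C = (210, 115, +7.90).
Determinant of the coordinate differences = (-30)·115 − 210·(-15) = -300.
∂d/∂x = [(-1.10)·115 − (+7.90)·(-15)] / -300 = +0.02667
∂d/∂y = [(-30)·(+7.90) − 210·(-1.10)] / -300 = +0.02000
Steepest decrease is along −∇f = (-0.02667 E, -0.02000 N) → southwest.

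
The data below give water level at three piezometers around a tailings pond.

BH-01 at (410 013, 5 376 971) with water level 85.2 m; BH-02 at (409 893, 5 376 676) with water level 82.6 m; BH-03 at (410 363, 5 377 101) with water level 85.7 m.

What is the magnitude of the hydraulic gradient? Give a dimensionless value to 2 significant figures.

0.0099

Differences from BH-01: to BH-02 (Δx, Δy, Δh) = (-120, -295, -2.6); to BH-03 = (350, 130, +0.5).
Solve a·Δx + b·Δy = Δh: det = (-120)·130 − 350·(-295) = 87650.
∂h/∂x = [(-2.6)·130 − (+0.5)·(-295)] / 87650 = -0.002173
∂h/∂y = [(-120)·(+0.5) − 350·(-2.6)] / 87650 = +0.009698
|∇h| = √(-0.002173² + 0.009698²) = 0.009938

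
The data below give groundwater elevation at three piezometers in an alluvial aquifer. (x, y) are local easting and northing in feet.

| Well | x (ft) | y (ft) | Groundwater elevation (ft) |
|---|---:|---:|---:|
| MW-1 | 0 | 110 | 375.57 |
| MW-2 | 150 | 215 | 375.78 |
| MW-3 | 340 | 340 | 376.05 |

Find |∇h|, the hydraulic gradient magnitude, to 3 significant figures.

0.00182

Taking MW-1 as reference: MW-2−MW-1 = (150, 105, +0.21); MW-3−MW-1 = (340, 230, +0.48).
Solve a·Δx + b·Δy = Δh: det = 150·230 − 340·105 = -1200.
∂h/∂x = [(+0.21)·230 − (+0.48)·105] / -1200 = +0.001750
∂h/∂y = [150·(+0.48) − 340·(+0.21)] / -1200 = -0.0005000
|∇h| = √(0.001750² + -0.0005000²) = 0.00182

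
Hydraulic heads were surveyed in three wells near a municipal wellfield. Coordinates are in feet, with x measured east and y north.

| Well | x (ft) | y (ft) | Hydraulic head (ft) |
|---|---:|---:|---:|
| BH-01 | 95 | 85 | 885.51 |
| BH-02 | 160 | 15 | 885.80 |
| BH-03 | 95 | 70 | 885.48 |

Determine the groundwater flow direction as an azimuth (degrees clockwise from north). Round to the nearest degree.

With h = a·x + b·y + c and BH-01 as origin, the differences give:
  65·a + (-70)·b = +0.29
  0·a + (-15)·b = -0.03
Eliminate b (×(-15) and ×(-70), subtract): -975·a = -6.450 → a = ∂h/∂x = +0.006615
Back-substitute: b = ∂h/∂y = +0.002000.
Flow direction (−∇h) has components (-0.006615 E, -0.002000 N).
Azimuth = atan2(E, N) = atan2(-0.006615, -0.002000) = 253.2° ≈ 253°.

253°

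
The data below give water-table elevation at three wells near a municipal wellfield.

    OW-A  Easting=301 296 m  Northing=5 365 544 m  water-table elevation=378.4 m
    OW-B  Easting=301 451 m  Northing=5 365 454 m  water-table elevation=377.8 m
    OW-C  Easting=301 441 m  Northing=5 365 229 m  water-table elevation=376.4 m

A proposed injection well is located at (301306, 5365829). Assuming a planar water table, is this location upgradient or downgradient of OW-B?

Taking OW-A as reference: OW-B−OW-A = (155, -90, -0.6); OW-C−OW-A = (145, -315, -2.0).
Determinant of the coordinate differences = 155·(-315) − 145·(-90) = -35775.
∂h/∂x = [(-0.6)·(-315) − (-2.0)·(-90)] / -35775 = -0.0002516
∂h/∂y = [155·(-2.0) − 145·(-0.6)] / -35775 = +0.006233
Head at (301306, 5365829) = 378.4 + (-0.0002516)·(10) + (+0.006233)·(285) = 380.17 m.
That is higher than the 377.8 m at OW-B, so the point is upgradient.

upgradient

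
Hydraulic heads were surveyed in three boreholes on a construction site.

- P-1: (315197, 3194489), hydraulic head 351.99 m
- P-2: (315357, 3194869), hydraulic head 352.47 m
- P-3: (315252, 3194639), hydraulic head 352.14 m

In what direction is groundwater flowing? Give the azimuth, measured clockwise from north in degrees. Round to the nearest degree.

279°

Taking P-1 as reference: P-2−P-1 = (160, 380, +0.48); P-3−P-1 = (55, 150, +0.15).
Determinant of the coordinate differences = 160·150 − 55·380 = 3100.
∂h/∂x = [(+0.48)·150 − (+0.15)·380] / 3100 = +0.004839
∂h/∂y = [160·(+0.15) − 55·(+0.48)] / 3100 = -0.0007742
Flow direction (−∇h) has components (-0.004839 E, +0.0007742 N).
Azimuth = atan2(E, N) = atan2(-0.004839, +0.0007742) = 279.1° ≈ 279°.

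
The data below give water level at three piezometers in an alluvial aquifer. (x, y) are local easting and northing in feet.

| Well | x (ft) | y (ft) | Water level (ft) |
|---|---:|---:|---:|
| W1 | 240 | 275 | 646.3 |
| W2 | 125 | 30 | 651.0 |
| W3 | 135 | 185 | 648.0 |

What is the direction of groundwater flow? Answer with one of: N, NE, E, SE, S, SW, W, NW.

Differences from W1: to W2 (Δx, Δy, Δh) = (-115, -245, +4.7); to W3 = (-105, -90, +1.7).
Solve a·Δx + b·Δy = Δh: det = (-115)·(-90) − (-105)·(-245) = -15375.
∂h/∂x = [(+4.7)·(-90) − (+1.7)·(-245)] / -15375 = +0.0004228
∂h/∂y = [(-115)·(+1.7) − (-105)·(+4.7)] / -15375 = -0.01938
Flow = −∇h = (-0.0004228 east, +0.01938 north), which points north.

N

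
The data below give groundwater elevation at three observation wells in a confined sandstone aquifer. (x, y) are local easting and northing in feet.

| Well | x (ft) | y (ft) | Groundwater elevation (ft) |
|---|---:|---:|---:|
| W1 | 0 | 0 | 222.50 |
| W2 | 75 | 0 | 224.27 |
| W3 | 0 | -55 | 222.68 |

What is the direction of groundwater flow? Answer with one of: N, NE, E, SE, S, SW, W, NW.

∂h/∂x = (224.27 − 222.50) / (75 − 0) = +0.02360
∂h/∂y = (222.68 − 222.50) / (-55 − 0) = -0.003273
Flow = −∇h = (-0.02360 east, +0.003273 north), which points west.

W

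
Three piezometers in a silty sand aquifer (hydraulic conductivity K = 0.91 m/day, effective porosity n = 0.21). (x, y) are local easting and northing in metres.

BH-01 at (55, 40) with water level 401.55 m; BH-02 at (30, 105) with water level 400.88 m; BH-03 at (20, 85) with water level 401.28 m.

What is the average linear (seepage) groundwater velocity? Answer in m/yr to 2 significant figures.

29 m/yr

With h = a·x + b·y + c and BH-01 as origin, the differences give:
  (-25)·a + 65·b = -0.67
  (-35)·a + 45·b = -0.27
Eliminate b (×45 and ×65, subtract): 1150·a = -12.600 → a = ∂h/∂x = -0.01096
Back-substitute: b = ∂h/∂y = -0.01452.
|∇h| = √(-0.01096² + -0.01452²) = 0.01819
Seepage velocity v = K·i/n = 0.91 × 0.01819 / 0.21 = 0.07882 m/day = 28.79 m/yr.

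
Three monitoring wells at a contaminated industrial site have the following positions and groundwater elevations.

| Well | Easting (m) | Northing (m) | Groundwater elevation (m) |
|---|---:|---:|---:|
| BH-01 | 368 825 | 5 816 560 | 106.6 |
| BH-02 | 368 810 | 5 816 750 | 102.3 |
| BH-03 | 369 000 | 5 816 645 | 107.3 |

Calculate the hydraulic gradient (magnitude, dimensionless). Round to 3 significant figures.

Taking BH-01 as reference: BH-02−BH-01 = (-15, 190, -4.3); BH-03−BH-01 = (175, 85, +0.7).
Solve a·Δx + b·Δy = Δh: det = (-15)·85 − 175·190 = -34525.
∂h/∂x = [(-4.3)·85 − (+0.7)·190] / -34525 = +0.01444
∂h/∂y = [(-15)·(+0.7) − 175·(-4.3)] / -34525 = -0.02149
|∇h| = √(0.01444² + -0.02149²) = 0.02589

0.0259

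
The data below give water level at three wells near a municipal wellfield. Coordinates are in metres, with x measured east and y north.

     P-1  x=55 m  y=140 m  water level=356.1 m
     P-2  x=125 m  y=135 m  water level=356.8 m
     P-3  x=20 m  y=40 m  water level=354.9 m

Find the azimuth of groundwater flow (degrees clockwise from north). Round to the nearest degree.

Differences from P-1: to P-2 (Δx, Δy, Δh) = (70, -5, +0.7); to P-3 = (-35, -100, -1.2).
Solve a·Δx + b·Δy = Δh: det = 70·(-100) − (-35)·(-5) = -7175.
∂h/∂x = [(+0.7)·(-100) − (-1.2)·(-5)] / -7175 = +0.01059
∂h/∂y = [70·(-1.2) − (-35)·(+0.7)] / -7175 = +0.008293
Flow direction (−∇h) has components (-0.01059 E, -0.008293 N).
Azimuth = atan2(E, N) = atan2(-0.01059, -0.008293) = 231.9° ≈ 232°.

232°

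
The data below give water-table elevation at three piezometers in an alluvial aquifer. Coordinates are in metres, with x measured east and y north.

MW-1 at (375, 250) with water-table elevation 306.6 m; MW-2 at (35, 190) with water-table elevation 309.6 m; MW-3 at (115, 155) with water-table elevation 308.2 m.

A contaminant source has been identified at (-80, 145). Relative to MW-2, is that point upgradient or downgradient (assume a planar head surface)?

upgradient

Differences from MW-1: to MW-2 (Δx, Δy, Δh) = (-340, -60, +3.0); to MW-3 = (-260, -95, +1.6).
Determinant of the coordinate differences = (-340)·(-95) − (-260)·(-60) = 16700.
∂h/∂x = [(+3.0)·(-95) − (+1.6)·(-60)] / 16700 = -0.01132
∂h/∂y = [(-340)·(+1.6) − (-260)·(+3.0)] / 16700 = +0.01413
Head at (-80, 145) = 306.6 + (-0.01132)·(-455) + (+0.01413)·(-105) = 310.27 m.
That is higher than the 309.6 m at MW-2, so the point is upgradient.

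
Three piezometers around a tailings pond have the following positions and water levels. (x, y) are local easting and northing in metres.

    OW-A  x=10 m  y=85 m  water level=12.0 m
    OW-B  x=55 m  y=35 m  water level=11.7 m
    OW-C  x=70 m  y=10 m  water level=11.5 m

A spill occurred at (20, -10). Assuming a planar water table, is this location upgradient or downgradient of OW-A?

Differences from OW-A: to OW-B (Δx, Δy, Δh) = (45, -50, -0.3); to OW-C = (60, -75, -0.5).
Solve a·Δx + b·Δy = Δh: det = 45·(-75) − 60·(-50) = -375.
∂h/∂x = [(-0.3)·(-75) − (-0.5)·(-50)] / -375 = +0.006667
∂h/∂y = [45·(-0.5) − 60·(-0.3)] / -375 = +0.01200
Head at (20, -10) = 12.0 + (+0.006667)·(10) + (+0.01200)·(-95) = 10.93 m.
That is lower than the 12.0 m at OW-A, so the point is downgradient.

downgradient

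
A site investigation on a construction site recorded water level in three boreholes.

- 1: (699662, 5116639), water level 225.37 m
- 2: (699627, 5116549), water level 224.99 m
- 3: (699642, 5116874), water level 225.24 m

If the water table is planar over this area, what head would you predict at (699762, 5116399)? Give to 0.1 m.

Differences from 1: to 2 (Δx, Δy, Δh) = (-35, -90, -0.38); to 3 = (-20, 235, -0.13).
Solve a·Δx + b·Δy = Δh: det = (-35)·235 − (-20)·(-90) = -10025.
∂h/∂x = [(-0.38)·235 − (-0.13)·(-90)] / -10025 = +0.01007
∂h/∂y = [(-35)·(-0.13) − (-20)·(-0.38)] / -10025 = +0.0003042
h(699762, 5116399) = 225.37 + (+0.01007)·(100) + (+0.0003042)·(-240) = 225.37 +1.007 -0.073 = 226.304 m.

226.3 m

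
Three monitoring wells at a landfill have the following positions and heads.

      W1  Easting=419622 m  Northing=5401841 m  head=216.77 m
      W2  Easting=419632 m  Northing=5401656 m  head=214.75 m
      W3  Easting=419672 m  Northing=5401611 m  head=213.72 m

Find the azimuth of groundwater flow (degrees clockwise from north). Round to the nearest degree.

Three-point gradient (reference W1): Δ to W2 = (10, -185, -2.02), Δ to W3 = (50, -230, -3.05).
∂h/∂x = -0.01434, ∂h/∂y = +0.01014 (det = 6950).
Flow direction (−∇h) has components (+0.01434 E, -0.01014 N).
Azimuth = atan2(E, N) = atan2(+0.01434, -0.01014) = 125.3° ≈ 125°.

125°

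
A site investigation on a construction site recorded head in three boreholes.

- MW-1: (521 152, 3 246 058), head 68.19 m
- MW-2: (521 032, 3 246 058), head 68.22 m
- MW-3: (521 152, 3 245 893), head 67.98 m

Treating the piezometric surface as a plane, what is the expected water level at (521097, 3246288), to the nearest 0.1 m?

∂h/∂x = (68.22 − 68.19) / (521032 − 521152) = -0.0002500
∂h/∂y = (67.98 − 68.19) / (3245893 − 3246058) = +0.001273
h(521097, 3246288) = 68.19 + (-0.0002500)·(-55) + (+0.001273)·(230) = 68.19 +0.014 +0.293 = 68.496 m.

68.5 m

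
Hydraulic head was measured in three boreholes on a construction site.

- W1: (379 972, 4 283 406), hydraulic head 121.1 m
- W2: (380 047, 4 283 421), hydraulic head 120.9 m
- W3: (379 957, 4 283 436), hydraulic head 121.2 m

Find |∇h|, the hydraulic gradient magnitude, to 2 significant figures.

Differences from W1: to W2 (Δx, Δy, Δh) = (75, 15, -0.2); to W3 = (-15, 30, +0.1).
Solve a·Δx + b·Δy = Δh: det = 75·30 − (-15)·15 = 2475.
∂h/∂x = [(-0.2)·30 − (+0.1)·15] / 2475 = -0.003030
∂h/∂y = [75·(+0.1) − (-15)·(-0.2)] / 2475 = +0.001818
|∇h| = √(-0.003030² + 0.001818²) = 0.003534

0.0035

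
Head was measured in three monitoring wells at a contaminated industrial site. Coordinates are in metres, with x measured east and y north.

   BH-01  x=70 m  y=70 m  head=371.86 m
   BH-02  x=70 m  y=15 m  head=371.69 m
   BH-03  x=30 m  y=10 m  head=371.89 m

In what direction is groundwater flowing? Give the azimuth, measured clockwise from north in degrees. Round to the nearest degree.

120°

Three-point gradient (reference BH-01): Δ to BH-02 = (0, -55, -0.17), Δ to BH-03 = (-40, -60, +0.03).
∂h/∂x = -0.005386, ∂h/∂y = +0.003091 (det = -2200).
Flow direction (−∇h) has components (+0.005386 E, -0.003091 N).
Azimuth = atan2(E, N) = atan2(+0.005386, -0.003091) = 119.8° ≈ 120°.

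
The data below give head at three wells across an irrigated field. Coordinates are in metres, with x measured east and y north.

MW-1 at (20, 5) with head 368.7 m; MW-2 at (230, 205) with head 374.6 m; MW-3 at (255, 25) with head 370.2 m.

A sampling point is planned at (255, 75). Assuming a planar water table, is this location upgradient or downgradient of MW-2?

downgradient

With h = a·x + b·y + c and MW-1 as origin, the differences give:
  210·a + 200·b = +5.9
  235·a + 20·b = +1.5
Eliminate b (×20 and ×200, subtract): -42800·a = -182.00 → a = ∂h/∂x = +0.004252
Back-substitute: b = ∂h/∂y = +0.02504.
Head at (255, 75) = 368.7 + (+0.004252)·(235) + (+0.02504)·(70) = 371.45 m.
That is lower than the 374.6 m at MW-2, so the point is downgradient.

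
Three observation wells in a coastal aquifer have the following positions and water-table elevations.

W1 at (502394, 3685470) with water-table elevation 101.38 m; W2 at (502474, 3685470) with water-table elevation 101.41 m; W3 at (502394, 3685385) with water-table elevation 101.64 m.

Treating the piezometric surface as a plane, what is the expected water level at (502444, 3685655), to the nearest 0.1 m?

∂h/∂x = (101.41 − 101.38) / (502474 − 502394) = +0.0003750
∂h/∂y = (101.64 − 101.38) / (3685385 − 3685470) = -0.003059
h(502444, 3685655) = 101.38 + (+0.0003750)·(50) + (-0.003059)·(185) = 101.38 +0.019 -0.566 = 100.833 m.

100.8 m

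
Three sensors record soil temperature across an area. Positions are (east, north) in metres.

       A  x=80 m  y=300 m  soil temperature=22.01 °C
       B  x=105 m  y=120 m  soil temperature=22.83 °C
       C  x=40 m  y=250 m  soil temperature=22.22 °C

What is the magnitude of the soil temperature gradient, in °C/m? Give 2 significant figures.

Taking A as reference: B−A = (25, -180, +0.82); C−A = (-40, -50, +0.21).
Solve a·Δx + b·Δy = ΔT: det = 25·(-50) − (-40)·(-180) = -8450.
∂T/∂x = [(+0.82)·(-50) − (+0.21)·(-180)] / -8450 = +0.0003787
∂T/∂y = [25·(+0.21) − (-40)·(+0.82)] / -8450 = -0.004503
|∇f| = √(0.0003787² + -0.004503²) = 0.004519 °C/m

0.0045 °C/m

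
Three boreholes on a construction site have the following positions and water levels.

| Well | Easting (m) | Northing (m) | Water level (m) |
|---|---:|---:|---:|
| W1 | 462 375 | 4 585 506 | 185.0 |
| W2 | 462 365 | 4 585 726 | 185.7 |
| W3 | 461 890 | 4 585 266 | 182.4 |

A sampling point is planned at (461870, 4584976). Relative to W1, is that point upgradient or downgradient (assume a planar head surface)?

Three-point gradient (reference W1): Δ to W2 = (-10, 220, +0.7), Δ to W3 = (-485, -240, -2.6).
∂h/∂x = +0.003703, ∂h/∂y = +0.003350 (det = 109100).
Head at (461870, 4584976) = 185.0 + (+0.003703)·(-505) + (+0.003350)·(-530) = 181.35 m.
That is lower than the 185.0 m at W1, so the point is downgradient.

downgradient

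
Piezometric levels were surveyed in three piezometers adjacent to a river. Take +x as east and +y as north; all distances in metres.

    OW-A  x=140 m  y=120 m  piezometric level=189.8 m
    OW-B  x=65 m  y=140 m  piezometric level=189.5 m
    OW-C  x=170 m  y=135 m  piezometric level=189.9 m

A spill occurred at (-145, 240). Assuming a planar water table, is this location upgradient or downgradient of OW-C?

Three-point gradient (reference OW-A): Δ to OW-B = (-75, 20, -0.3), Δ to OW-C = (30, 15, +0.1).
∂h/∂x = +0.003768, ∂h/∂y = -0.0008696 (det = -1725).
Head at (-145, 240) = 189.8 + (+0.003768)·(-285) + (-0.0008696)·(120) = 188.62 m.
That is lower than the 189.9 m at OW-C, so the point is downgradient.

downgradient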